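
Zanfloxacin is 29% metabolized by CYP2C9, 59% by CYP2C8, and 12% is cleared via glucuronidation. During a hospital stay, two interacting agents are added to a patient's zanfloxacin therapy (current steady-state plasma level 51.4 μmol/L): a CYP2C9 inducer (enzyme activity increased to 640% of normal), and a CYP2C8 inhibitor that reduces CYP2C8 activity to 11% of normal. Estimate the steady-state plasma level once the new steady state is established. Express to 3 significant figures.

The CYP2C9 pathway (29% of clearance) is boosted to 6.4× activity: 0.29 × 6.4 = 1.856.
The CYP2C8 pathway (59% of clearance) drops to 0.11× activity: 0.59 × 0.11 = 0.0649.
The remaining 12% of clearance is unaffected.
CL_new/CL_old = 1.856 + 0.0649 + 0.12 = 2.0409.
Dividing the baseline by the relative clearance: 51.4 / 2.0409 = 25.2 μmol/L.

25.2 μmol/L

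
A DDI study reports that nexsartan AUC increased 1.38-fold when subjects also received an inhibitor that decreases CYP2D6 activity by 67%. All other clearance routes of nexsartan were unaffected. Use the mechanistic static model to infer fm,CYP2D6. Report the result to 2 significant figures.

Call the CYP2D6 fraction fm. After the interaction, CL_new/CL_old = fm × 0.33 + (1 − fm).
AUC ratio = 1 / (new CL fraction), so new CL fraction = 1 / 1.38 = 0.7246.
fm × 0.33 + 1 − fm = 0.7246  ⇒  fm × (0.33 − 1) = −0.2754  ⇒  fm = 0.41.

0.41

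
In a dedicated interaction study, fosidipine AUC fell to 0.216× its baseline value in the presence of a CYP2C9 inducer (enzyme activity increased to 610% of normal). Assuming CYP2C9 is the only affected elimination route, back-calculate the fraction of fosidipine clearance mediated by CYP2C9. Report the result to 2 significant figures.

CL'/CL = 1 / 0.216 = 4.63
6.1·fm + (1 − fm) = 4.63
fm = (4.63 − 1) / (6.1 − 1) = 0.71

0.71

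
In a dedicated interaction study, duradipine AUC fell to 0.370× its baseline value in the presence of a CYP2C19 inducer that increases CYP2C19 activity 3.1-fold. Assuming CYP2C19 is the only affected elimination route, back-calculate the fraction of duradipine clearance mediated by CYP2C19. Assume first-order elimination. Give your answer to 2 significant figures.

CL'/CL = 1 / 0.370 = 2.703
3.1·fm + (1 − fm) = 2.703
fm = (2.703 − 1) / (3.1 − 1) = 0.81

0.81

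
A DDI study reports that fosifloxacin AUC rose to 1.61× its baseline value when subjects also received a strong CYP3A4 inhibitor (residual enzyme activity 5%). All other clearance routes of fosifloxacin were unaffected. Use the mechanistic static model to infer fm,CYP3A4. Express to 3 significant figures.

Write x for the fraction cleared via CYP3A4. The observed AUC change means clearance fell to 1/1.61 = 0.6211 of baseline.
Only the CYP3A4 route changed, so 0.6211 = x·0.05 + (1 − x), giving x = 0.399.

0.399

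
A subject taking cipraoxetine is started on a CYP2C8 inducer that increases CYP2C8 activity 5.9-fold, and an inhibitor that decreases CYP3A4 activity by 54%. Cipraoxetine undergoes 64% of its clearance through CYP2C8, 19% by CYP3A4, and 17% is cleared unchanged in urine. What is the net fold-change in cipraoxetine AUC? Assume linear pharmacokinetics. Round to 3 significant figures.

The CYP2C8 pathway (64% of clearance) rises to 5.9× activity: 0.64 × 5.9 = 3.776.
The CYP3A4 pathway (19% of clearance) is reduced to 0.46× activity: 0.19 × 0.46 = 0.0874.
The remaining 17% of clearance is unaffected.
Relative clearance = 3.776 + 0.0874 + 0.17 = 4.0334.
Net AUC ratio = 1 / 4.0334 = 0.248.

0.248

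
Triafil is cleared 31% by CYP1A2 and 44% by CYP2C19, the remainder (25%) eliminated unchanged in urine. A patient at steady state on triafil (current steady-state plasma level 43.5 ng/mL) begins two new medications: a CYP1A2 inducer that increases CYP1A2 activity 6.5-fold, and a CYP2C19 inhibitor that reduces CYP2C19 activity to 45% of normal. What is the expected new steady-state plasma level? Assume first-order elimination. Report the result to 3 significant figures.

17.7 ng/mL

The CYP1A2 pathway (31% of clearance) rises to 6.5× activity: 0.31 × 6.5 = 2.015.
The CYP2C19 pathway (44% of clearance) drops to 0.45× activity: 0.44 × 0.45 = 0.198.
The remaining 25% of clearance is unaffected.
New clearance relative to baseline: 2.015 + 0.198 + 0.25 = 2.463.
Dividing the baseline by the relative clearance: 43.5 / 2.463 = 17.7 ng/mL.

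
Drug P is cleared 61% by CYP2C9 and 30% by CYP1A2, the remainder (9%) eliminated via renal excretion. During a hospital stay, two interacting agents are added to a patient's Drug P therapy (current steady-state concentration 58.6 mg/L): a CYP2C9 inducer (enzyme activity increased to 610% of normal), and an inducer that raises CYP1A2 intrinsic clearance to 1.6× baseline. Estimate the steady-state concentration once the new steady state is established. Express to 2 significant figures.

The CYP2C9 pathway (61% of clearance) increases to 6.1× activity: 0.61 × 6.1 = 3.721.
The CYP1A2 pathway (30% of clearance) rises to 1.6× activity: 0.3 × 1.6 = 0.48.
The remaining 9% of clearance is unaffected.
Relative clearance = 3.721 + 0.48 + 0.09 = 4.291.
Dividing the baseline by the relative clearance: 58.6 / 4.291 = 14 mg/L.

14 mg/L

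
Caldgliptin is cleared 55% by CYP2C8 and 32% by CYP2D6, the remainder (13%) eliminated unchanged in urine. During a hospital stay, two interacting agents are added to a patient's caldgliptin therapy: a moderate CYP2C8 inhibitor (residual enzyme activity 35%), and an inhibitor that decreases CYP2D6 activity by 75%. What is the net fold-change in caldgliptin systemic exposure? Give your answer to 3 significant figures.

2.48

CYP2C8: 0.55 × 0.35 = 0.1925
CYP2D6: 0.32 × 0.25 = 0.08
Other: 0.13 (unchanged)
CL_new/CL_old = 0.1925 + 0.08 + 0.13 = 0.4025.
Net systemic exposure ratio = 1 / 0.4025 = 2.48.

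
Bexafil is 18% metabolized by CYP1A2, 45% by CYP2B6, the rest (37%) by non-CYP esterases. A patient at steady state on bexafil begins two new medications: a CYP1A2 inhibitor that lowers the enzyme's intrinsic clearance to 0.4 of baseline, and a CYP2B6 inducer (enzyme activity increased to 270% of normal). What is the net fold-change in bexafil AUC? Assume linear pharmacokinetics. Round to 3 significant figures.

CYP1A2: 0.18 × 0.4 = 0.072
CYP2B6: 0.45 × 2.7 = 1.215
Other: 0.37 (unchanged)
CL_new/CL_old = 0.072 + 1.215 + 0.37 = 1.657.
Because AUC varies inversely with clearance, the combined effect is 1 / 1.657 = 0.604.

0.604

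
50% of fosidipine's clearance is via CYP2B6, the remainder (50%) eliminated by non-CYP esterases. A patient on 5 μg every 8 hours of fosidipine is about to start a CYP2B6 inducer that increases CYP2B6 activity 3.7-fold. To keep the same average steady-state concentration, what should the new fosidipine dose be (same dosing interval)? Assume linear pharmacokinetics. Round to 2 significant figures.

12 μg

CYP2B6: 0.5 × 3.7 = 1.85
Other: 0.5 (unchanged)
New clearance relative to baseline: 1.85 + 0.5 = 2.35.
Css,avg = (dose rate)/CL, so holding Css fixed requires dose ∝ CL: 5 × 2.35 = 12 μg.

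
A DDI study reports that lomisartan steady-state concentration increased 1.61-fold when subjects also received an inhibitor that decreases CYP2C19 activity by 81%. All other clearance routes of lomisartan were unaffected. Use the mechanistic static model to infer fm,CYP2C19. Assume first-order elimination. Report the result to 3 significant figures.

Write x for the fraction cleared via CYP2C19. The observed steady-state concentration change means clearance fell to 1/1.61 = 0.6211 of baseline.
Only the CYP2C19 route changed, so 0.6211 = x·0.19 + (1 − x), giving x = 0.468.

0.468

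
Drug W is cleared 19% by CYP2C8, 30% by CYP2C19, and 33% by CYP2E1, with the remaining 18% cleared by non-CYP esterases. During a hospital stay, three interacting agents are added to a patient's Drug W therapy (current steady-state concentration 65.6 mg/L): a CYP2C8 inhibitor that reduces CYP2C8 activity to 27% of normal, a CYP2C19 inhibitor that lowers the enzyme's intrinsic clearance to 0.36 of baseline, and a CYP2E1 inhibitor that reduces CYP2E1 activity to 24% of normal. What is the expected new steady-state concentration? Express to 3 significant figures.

CYP2C8: 0.19 × 0.27 = 0.0513
CYP2C19: 0.3 × 0.36 = 0.108
CYP2E1: 0.33 × 0.24 = 0.0792
Other: 0.18 (unchanged)
New clearance relative to baseline: 0.0513 + 0.108 + 0.0792 + 0.18 = 0.4185.
Dividing the baseline by the relative clearance: 65.6 / 0.4185 = 157 mg/L.

157 mg/L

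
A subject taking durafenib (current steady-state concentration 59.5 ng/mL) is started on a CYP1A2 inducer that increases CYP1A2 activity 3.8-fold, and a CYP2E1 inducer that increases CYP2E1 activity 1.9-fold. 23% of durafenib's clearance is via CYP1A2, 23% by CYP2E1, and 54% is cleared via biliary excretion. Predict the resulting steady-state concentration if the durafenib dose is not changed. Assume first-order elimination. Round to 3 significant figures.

The CYP1A2 pathway (23% of clearance) is boosted to 3.8× activity: 0.23 × 3.8 = 0.874.
The CYP2E1 pathway (23% of clearance) is boosted to 1.9× activity: 0.23 × 1.9 = 0.437.
The remaining 54% of clearance is unaffected.
New clearance relative to baseline: 0.874 + 0.437 + 0.54 = 1.851.
Steady-state concentration ∝ 1/CL: new value = 59.5 / 1.851 = 32.1 ng/mL.

32.1 ng/mL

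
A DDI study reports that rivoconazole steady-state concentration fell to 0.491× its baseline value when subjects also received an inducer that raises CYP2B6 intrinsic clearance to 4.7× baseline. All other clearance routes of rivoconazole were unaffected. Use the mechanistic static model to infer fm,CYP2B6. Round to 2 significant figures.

CL'/CL = 1 / 0.491 = 2.037
4.7·fm + (1 − fm) = 2.037
fm = (2.037 − 1) / (4.7 − 1) = 0.28

0.28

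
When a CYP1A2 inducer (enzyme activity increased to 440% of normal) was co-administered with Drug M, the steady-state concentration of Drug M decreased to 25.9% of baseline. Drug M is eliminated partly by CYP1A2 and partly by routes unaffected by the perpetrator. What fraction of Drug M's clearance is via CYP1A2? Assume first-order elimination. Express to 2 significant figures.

CL'/CL = 1 / 0.259 = 3.861
4.4·fm + (1 − fm) = 3.861
fm = (3.861 − 1) / (4.4 − 1) = 0.84

0.84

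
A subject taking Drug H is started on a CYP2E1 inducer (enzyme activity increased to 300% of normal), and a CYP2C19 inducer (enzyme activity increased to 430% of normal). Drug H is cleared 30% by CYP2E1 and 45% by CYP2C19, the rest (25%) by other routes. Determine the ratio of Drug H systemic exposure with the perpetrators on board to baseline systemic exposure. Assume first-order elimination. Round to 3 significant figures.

0.324

CYP2E1: 0.3 × 3 = 0.9
CYP2C19: 0.45 × 4.3 = 1.935
Other: 0.25 (unchanged)
New clearance relative to baseline: 0.9 + 1.935 + 0.25 = 3.085.
Systemic exposure ∝ 1/CL: fold-change = 1 / 3.085 = 0.324.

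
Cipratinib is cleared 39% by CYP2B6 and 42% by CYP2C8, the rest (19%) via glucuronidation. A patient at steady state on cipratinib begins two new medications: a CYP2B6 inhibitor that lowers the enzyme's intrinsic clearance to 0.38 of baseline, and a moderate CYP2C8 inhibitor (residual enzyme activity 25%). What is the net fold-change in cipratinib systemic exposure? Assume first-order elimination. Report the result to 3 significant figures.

The CYP2B6 pathway (39% of clearance) falls to 0.38× activity: 0.39 × 0.38 = 0.1482.
The CYP2C8 pathway (42% of clearance) drops to 0.25× activity: 0.42 × 0.25 = 0.105.
Non-CYP routes (19%) are unchanged.
Relative clearance = 0.1482 + 0.105 + 0.19 = 0.4432.
Net systemic exposure ratio = 1 / 0.4432 = 2.26.

2.26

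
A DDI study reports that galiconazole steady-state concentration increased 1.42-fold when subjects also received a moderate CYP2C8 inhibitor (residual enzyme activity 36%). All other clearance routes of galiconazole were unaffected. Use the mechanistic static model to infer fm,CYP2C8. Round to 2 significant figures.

0.46

Let fm be the CYP2C8 fraction. New clearance relative to baseline = fm × 0.36 + (1 − fm).
Steady-state concentration ratio = 1 / (new CL fraction), so new CL fraction = 1 / 1.42 = 0.7042.
fm × 0.36 + 1 − fm = 0.7042  ⇒  fm × (0.36 − 1) = −0.2958  ⇒  fm = 0.46.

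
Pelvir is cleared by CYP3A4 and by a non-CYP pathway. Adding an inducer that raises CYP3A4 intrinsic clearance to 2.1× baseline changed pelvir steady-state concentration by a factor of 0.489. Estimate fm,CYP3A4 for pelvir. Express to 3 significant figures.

Let fm be the CYP3A4 fraction. New clearance relative to baseline = fm × 2.1 + (1 − fm).
Steady-state concentration ratio = 1 / (new CL fraction), so new CL fraction = 1 / 0.489 = 2.045.
fm × 2.1 + 1 − fm = 2.045  ⇒  fm × (2.1 − 1) = 1.045  ⇒  fm = 0.950.

0.950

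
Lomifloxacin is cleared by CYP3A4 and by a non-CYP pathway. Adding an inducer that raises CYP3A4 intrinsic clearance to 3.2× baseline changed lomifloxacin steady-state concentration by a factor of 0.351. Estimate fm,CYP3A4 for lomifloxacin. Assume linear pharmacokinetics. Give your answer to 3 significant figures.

Let fm be the CYP3A4 fraction. New clearance relative to baseline = fm × 3.2 + (1 − fm).
Steady-state concentration ratio = 1 / (new CL fraction), so new CL fraction = 1 / 0.351 = 2.849.
fm × 3.2 + 1 − fm = 2.849  ⇒  fm × (3.2 − 1) = 1.849  ⇒  fm = 0.840.

0.840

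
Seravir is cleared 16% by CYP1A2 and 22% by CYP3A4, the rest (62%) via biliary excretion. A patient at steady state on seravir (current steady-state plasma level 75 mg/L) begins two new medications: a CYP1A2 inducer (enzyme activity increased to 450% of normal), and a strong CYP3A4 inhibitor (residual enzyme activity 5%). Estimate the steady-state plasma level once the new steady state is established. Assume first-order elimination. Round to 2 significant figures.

The CYP1A2 pathway (16% of clearance) rises to 4.5× activity: 0.16 × 4.5 = 0.72.
The CYP3A4 pathway (22% of clearance) is reduced to 0.05× activity: 0.22 × 0.05 = 0.011.
Non-CYP routes (62%) are unchanged.
CL_new/CL_old = 0.72 + 0.011 + 0.62 = 1.351.
Dividing the baseline by the relative clearance: 75 / 1.351 = 56 mg/L.

56 mg/L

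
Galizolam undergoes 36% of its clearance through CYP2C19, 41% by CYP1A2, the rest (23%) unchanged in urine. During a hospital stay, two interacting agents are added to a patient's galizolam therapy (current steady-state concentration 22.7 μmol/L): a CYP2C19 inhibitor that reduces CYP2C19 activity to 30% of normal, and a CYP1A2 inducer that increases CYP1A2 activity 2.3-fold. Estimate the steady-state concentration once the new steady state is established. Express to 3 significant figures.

The CYP2C19 pathway (36% of clearance) is reduced to 0.3× activity: 0.36 × 0.3 = 0.108.
The CYP1A2 pathway (41% of clearance) rises to 2.3× activity: 0.41 × 2.3 = 0.943.
The remaining 23% of clearance is unaffected.
New clearance relative to baseline: 0.108 + 0.943 + 0.23 = 1.281.
New steady-state concentration = 22.7 / 1.281 = 17.7 μmol/L (concentration scales inversely with clearance).

17.7 μmol/L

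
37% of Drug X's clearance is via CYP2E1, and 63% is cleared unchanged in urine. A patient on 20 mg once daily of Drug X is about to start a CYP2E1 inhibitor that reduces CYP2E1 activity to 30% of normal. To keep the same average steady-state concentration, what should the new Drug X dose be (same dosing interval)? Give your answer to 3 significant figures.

The CYP2E1 pathway (37% of clearance) is reduced to 0.3× activity: 0.37 × 0.3 = 0.111.
The remaining 63% of clearance is unaffected.
Relative clearance = 0.111 + 0.63 = 0.741.
Exposure is unchanged when dose changes in proportion to clearance. New dose = 20 mg × 0.741 = 14.8 mg.

14.8 mg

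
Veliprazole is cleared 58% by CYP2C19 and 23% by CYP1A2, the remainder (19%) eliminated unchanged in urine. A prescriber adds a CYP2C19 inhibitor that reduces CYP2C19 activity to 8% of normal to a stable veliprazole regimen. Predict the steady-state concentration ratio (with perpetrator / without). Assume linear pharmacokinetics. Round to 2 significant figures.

2.1

CYP2C19: 0.58 × 0.08 = 0.0464
CYP1A2: 0.23 (unchanged)
Other: 0.19 (unchanged)
CL_new/CL_old = 0.0464 + 0.23 + 0.19 = 0.4664.
Steady-state concentration is inversely proportional to clearance, so the fold-change is 1 / 0.4664 = 2.1.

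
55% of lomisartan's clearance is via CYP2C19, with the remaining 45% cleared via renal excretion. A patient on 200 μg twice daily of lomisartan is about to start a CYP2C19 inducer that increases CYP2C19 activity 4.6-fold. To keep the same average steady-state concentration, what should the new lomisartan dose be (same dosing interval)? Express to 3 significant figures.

CYP2C19: 0.55 × 4.6 = 2.53
Other: 0.45 (unchanged)
New clearance relative to baseline: 2.53 + 0.45 = 2.98.
Exposure is unchanged when dose changes in proportion to clearance. New dose = 200 μg × 2.98 = 596 μg.

596 μg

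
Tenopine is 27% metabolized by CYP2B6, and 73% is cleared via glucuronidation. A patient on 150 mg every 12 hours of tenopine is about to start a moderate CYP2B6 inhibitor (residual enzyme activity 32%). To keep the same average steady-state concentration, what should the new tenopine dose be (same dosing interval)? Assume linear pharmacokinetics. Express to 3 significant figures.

CYP2B6: 0.27 × 0.32 = 0.0864
Other: 0.73 (unchanged)
New clearance relative to baseline: 0.0864 + 0.73 = 0.8164.
To maintain the same steady-state level, dose must scale with clearance: new dose = 150 × 0.8164 = 122 mg.

122 mg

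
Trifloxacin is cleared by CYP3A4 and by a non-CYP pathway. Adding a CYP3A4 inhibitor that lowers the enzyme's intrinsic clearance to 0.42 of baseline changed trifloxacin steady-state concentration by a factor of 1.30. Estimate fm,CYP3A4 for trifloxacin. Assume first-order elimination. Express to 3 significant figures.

CL'/CL = 1 / 1.30 = 0.7692
0.42·fm + (1 − fm) = 0.7692
fm = (0.7692 − 1) / (0.42 − 1) = 0.398

0.398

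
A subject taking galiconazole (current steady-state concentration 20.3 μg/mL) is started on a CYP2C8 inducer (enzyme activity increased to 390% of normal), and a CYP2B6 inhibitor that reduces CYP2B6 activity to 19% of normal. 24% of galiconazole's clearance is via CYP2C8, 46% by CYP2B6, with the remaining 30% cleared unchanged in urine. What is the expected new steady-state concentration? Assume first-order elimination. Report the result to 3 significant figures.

15.3 μg/mL

CYP2C8: 0.24 × 3.9 = 0.936
CYP2B6: 0.46 × 0.19 = 0.0874
Other: 0.3 (unchanged)
CL_new/CL_old = 0.936 + 0.0874 + 0.3 = 1.3234.
New steady-state concentration = 20.3 / 1.3234 = 15.3 μg/mL (concentration scales inversely with clearance).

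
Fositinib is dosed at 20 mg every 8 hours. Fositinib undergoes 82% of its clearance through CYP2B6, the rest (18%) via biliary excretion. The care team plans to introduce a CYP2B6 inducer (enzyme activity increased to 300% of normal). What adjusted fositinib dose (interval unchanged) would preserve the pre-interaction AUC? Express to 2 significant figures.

53 mg

The CYP2B6 pathway (82% of clearance) rises to 3× activity: 0.82 × 3 = 2.46.
The remaining 18% of clearance is unaffected.
New clearance relative to baseline: 2.46 + 0.18 = 2.64.
Exposure is unchanged when dose changes in proportion to clearance. New dose = 20 mg × 2.64 = 53 mg.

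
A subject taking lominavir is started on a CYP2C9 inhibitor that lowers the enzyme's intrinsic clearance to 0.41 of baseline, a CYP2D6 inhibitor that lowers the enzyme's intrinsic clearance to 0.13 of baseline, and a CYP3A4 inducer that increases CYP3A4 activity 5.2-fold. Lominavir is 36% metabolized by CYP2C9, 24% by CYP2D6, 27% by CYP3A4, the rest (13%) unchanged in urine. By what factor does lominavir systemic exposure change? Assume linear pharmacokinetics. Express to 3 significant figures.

0.584

The CYP2C9 pathway (36% of clearance) is reduced to 0.41× activity: 0.36 × 0.41 = 0.1476.
The CYP2D6 pathway (24% of clearance) is reduced to 0.13× activity: 0.24 × 0.13 = 0.0312.
The CYP3A4 pathway (27% of clearance) increases to 5.2× activity: 0.27 × 5.2 = 1.404.
Non-CYP routes (13%) are unchanged.
Relative clearance = 0.1476 + 0.0312 + 1.404 + 0.13 = 1.7128.
Because systemic exposure varies inversely with clearance, the combined effect is 1 / 1.7128 = 0.584.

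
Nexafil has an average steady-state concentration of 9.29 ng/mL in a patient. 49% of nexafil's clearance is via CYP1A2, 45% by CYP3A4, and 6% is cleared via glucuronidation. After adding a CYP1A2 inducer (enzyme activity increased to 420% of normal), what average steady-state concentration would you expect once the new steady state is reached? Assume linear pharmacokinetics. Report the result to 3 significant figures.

3.62 ng/mL

CYP1A2: 0.49 × 4.2 = 2.058
CYP3A4: 0.45 (unchanged)
Other: 0.06 (unchanged)
New clearance relative to baseline: 2.058 + 0.45 + 0.06 = 2.568.
Average steady-state concentration ∝ 1/CL, so new value = 9.29 / 2.568 = 3.62 ng/mL.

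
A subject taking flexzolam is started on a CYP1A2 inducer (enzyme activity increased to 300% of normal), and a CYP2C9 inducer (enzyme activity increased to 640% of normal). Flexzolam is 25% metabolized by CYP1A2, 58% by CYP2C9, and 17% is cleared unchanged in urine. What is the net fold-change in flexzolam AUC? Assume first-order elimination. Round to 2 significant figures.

The CYP1A2 pathway (25% of clearance) increases to 3× activity: 0.25 × 3 = 0.75.
The CYP2C9 pathway (58% of clearance) increases to 6.4× activity: 0.58 × 6.4 = 3.712.
The remaining 17% of clearance is unaffected.
Relative clearance = 0.75 + 3.712 + 0.17 = 4.632.
Net AUC ratio = 1 / 4.632 = 0.22.

0.22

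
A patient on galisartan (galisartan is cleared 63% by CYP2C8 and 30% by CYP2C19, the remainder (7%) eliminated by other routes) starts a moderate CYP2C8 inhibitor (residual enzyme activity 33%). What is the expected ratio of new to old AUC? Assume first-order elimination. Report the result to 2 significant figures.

1.7

The CYP2C8 pathway (63% of clearance) is reduced to 0.33× activity: 0.63 × 0.33 = 0.2079.
CYP2C19 (30%) and the residual 7% are unaffected.
New clearance relative to baseline: 0.2079 + 0.3 + 0.07 = 0.5779.
AUC is inversely proportional to clearance, so the fold-change is 1 / 0.5779 = 1.7.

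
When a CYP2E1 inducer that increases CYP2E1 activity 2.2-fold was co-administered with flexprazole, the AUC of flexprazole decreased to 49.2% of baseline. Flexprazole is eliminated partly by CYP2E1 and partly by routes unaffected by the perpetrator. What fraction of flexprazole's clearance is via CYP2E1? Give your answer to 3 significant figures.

Call the CYP2E1 fraction fm. After the interaction, CL_new/CL_old = fm × 2.2 + (1 − fm).
AUC ratio = 1 / (new CL fraction), so new CL fraction = 1 / 0.492 = 2.033.
fm × 2.2 + 1 − fm = 2.033  ⇒  fm × (2.2 − 1) = 1.033  ⇒  fm = 0.860.

0.860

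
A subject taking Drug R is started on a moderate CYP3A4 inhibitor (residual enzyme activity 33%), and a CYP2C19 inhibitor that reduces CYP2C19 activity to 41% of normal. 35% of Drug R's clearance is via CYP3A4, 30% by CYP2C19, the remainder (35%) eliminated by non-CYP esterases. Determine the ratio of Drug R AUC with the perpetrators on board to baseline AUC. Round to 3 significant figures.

The CYP3A4 pathway (35% of clearance) falls to 0.33× activity: 0.35 × 0.33 = 0.1155.
The CYP2C19 pathway (30% of clearance) drops to 0.41× activity: 0.3 × 0.41 = 0.123.
The remaining 35% of clearance is unaffected.
New clearance relative to baseline: 0.1155 + 0.123 + 0.35 = 0.5885.
AUC ∝ 1/CL: fold-change = 1 / 0.5885 = 1.70.

1.70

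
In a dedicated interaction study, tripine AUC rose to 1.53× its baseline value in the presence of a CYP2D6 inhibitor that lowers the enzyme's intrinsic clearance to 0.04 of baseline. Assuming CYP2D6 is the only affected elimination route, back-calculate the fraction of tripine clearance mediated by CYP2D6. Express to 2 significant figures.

Let x = fm,CYP2D6. Because AUC ∝ 1/CL, relative clearance fell to 1/1.53 = 0.6536.
Only the CYP2D6 route changed, so 0.6536 = x·0.04 + (1 − x), giving x = 0.36.

0.36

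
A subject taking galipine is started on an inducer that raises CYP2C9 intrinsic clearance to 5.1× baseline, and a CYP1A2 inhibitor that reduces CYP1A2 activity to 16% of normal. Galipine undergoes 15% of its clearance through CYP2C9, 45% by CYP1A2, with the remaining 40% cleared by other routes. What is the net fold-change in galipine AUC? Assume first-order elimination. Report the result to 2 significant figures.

The CYP2C9 pathway (15% of clearance) is boosted to 5.1× activity: 0.15 × 5.1 = 0.765.
The CYP1A2 pathway (45% of clearance) falls to 0.16× activity: 0.45 × 0.16 = 0.072.
Non-CYP routes (40%) are unchanged.
CL_new/CL_old = 0.765 + 0.072 + 0.4 = 1.237.
Net AUC ratio = 1 / 1.237 = 0.81.

0.81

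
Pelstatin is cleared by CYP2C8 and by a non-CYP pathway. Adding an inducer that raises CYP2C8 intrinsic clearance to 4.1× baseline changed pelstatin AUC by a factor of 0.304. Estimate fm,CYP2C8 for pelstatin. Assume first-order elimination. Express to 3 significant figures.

0.739

Let x = fm,CYP2C8. Because AUC ∝ 1/CL, relative clearance rose to 1/0.304 = 3.289.
Setting x·4.1 + (1 − x) = 3.289 and solving: x = (3.289 − 1)/(4.1 − 1) = 0.739.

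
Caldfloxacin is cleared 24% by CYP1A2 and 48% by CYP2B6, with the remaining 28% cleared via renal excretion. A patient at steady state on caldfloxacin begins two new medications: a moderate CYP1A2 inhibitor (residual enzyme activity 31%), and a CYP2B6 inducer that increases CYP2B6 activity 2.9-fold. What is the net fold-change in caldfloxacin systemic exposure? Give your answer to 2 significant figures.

0.57

The CYP1A2 pathway (24% of clearance) is reduced to 0.31× activity: 0.24 × 0.31 = 0.0744.
The CYP2B6 pathway (48% of clearance) rises to 2.9× activity: 0.48 × 2.9 = 1.392.
Non-CYP routes (28%) are unchanged.
Relative clearance = 0.0744 + 1.392 + 0.28 = 1.7464.
Because systemic exposure varies inversely with clearance, the combined effect is 1 / 1.7464 = 0.57.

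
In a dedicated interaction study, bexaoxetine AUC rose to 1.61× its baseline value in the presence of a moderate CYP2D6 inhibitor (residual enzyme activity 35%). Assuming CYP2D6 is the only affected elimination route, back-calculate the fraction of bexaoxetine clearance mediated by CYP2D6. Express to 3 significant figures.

0.583

CL'/CL = 1 / 1.61 = 0.6211
0.35·fm + (1 − fm) = 0.6211
fm = (0.6211 − 1) / (0.35 − 1) = 0.583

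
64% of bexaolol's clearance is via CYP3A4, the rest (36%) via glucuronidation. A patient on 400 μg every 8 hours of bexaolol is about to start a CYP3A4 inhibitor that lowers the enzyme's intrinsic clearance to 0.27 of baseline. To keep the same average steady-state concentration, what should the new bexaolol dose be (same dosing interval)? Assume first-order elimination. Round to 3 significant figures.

CYP3A4: 0.64 × 0.27 = 0.1728
Other: 0.36 (unchanged)
New clearance relative to baseline: 0.1728 + 0.36 = 0.5328.
Css,avg = (dose rate)/CL, so holding Css fixed requires dose ∝ CL: 400 × 0.5328 = 213 μg.

213 μg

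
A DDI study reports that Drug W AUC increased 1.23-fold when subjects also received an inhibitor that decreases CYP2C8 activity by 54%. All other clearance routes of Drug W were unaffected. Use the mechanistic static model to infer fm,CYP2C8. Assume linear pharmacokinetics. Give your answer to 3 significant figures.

Let x = fm,CYP2C8. Because AUC ∝ 1/CL, relative clearance fell to 1/1.23 = 0.813.
Setting x·0.46 + (1 − x) = 0.813 and solving: x = (0.813 − 1)/(0.46 − 1) = 0.346.

0.346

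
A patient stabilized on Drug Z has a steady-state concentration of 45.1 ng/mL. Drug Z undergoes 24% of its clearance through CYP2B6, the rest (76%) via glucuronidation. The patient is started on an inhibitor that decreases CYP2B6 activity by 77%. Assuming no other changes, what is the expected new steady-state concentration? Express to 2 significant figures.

The CYP2B6 pathway (24% of clearance) is reduced to 0.23× activity: 0.24 × 0.23 = 0.0552.
The remaining 76% of clearance is unaffected.
CL_new/CL_old = 0.0552 + 0.76 = 0.8152.
With dosing unchanged, steady-state concentration scales as 1/CL: 45.1 / 0.8152 = 55 ng/mL.

55 ng/mL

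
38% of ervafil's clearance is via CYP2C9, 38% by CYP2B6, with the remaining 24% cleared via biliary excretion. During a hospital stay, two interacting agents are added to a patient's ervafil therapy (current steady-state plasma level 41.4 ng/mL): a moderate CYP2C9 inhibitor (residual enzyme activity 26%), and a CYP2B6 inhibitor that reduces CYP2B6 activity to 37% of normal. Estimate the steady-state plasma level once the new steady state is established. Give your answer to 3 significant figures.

86.4 ng/mL

CYP2C9: 0.38 × 0.26 = 0.0988
CYP2B6: 0.38 × 0.37 = 0.1406
Other: 0.24 (unchanged)
CL_new/CL_old = 0.0988 + 0.1406 + 0.24 = 0.4794.
Steady-state plasma level ∝ 1/CL: new value = 41.4 / 0.4794 = 86.4 ng/mL.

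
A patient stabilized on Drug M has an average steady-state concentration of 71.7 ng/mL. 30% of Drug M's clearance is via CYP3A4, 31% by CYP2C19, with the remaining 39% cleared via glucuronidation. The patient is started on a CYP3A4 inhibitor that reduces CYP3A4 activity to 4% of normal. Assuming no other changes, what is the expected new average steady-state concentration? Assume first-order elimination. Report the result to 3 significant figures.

The CYP3A4 pathway (30% of clearance) drops to 0.04× activity: 0.3 × 0.04 = 0.012.
CYP2C19 (31%) and the residual 39% are unaffected.
New clearance relative to baseline: 0.012 + 0.31 + 0.39 = 0.712.
With dosing unchanged, average steady-state concentration scales as 1/CL: 71.7 / 0.712 = 101 ng/mL.

101 ng/mL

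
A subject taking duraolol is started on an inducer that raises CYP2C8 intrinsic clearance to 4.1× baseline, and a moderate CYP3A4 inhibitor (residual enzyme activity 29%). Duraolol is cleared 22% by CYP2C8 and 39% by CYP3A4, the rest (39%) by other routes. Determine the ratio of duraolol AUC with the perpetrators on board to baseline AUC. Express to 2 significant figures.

0.71

The CYP2C8 pathway (22% of clearance) increases to 4.1× activity: 0.22 × 4.1 = 0.902.
The CYP3A4 pathway (39% of clearance) drops to 0.29× activity: 0.39 × 0.29 = 0.1131.
The remaining 39% of clearance is unaffected.
Relative clearance = 0.902 + 0.1131 + 0.39 = 1.4051.
Because AUC varies inversely with clearance, the combined effect is 1 / 1.4051 = 0.71.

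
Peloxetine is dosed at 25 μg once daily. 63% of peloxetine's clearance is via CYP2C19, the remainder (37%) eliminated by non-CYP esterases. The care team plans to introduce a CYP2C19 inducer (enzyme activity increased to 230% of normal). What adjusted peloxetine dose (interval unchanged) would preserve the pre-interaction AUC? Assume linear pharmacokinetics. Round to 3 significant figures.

45.5 μg

CYP2C19: 0.63 × 2.3 = 1.449
Other: 0.37 (unchanged)
CL_new/CL_old = 1.449 + 0.37 = 1.819.
Css,avg = (dose rate)/CL, so holding Css fixed requires dose ∝ CL: 25 × 1.819 = 45.5 μg.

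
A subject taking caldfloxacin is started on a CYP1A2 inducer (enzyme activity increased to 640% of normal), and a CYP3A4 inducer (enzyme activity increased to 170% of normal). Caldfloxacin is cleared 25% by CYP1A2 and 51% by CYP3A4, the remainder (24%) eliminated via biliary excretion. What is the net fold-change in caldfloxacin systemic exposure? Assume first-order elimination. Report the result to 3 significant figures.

CYP1A2: 0.25 × 6.4 = 1.6
CYP3A4: 0.51 × 1.7 = 0.867
Other: 0.24 (unchanged)
New clearance relative to baseline: 1.6 + 0.867 + 0.24 = 2.707.
Systemic exposure ∝ 1/CL: fold-change = 1 / 2.707 = 0.369.

0.369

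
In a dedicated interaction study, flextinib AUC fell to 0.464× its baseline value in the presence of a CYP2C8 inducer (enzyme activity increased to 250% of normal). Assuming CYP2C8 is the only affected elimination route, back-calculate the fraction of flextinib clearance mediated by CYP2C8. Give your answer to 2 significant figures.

CL'/CL = 1 / 0.464 = 2.155
2.5·fm + (1 − fm) = 2.155
fm = (2.155 − 1) / (2.5 − 1) = 0.77

0.77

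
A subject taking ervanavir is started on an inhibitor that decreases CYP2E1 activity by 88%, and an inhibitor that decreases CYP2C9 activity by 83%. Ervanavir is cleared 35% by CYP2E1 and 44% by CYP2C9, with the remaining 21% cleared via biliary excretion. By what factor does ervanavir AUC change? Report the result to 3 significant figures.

3.06

The CYP2E1 pathway (35% of clearance) falls to 0.12× activity: 0.35 × 0.12 = 0.042.
The CYP2C9 pathway (44% of clearance) falls to 0.17× activity: 0.44 × 0.17 = 0.0748.
Non-CYP routes (21%) are unchanged.
Relative clearance = 0.042 + 0.0748 + 0.21 = 0.3268.
Net AUC ratio = 1 / 0.3268 = 3.06.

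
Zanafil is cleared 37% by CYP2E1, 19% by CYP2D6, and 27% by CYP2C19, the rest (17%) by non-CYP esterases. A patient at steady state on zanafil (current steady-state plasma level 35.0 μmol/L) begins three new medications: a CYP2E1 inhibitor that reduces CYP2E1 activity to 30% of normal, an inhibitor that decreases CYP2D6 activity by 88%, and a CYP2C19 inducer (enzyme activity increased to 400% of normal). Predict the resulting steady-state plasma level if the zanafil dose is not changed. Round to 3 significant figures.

CYP2E1: 0.37 × 0.3 = 0.111
CYP2D6: 0.19 × 0.12 = 0.0228
CYP2C19: 0.27 × 4 = 1.08
Other: 0.17 (unchanged)
New clearance relative to baseline: 0.111 + 0.0228 + 1.08 + 0.17 = 1.3838.
Steady-state plasma level ∝ 1/CL: new value = 35.0 / 1.3838 = 25.3 μmol/L.

25.3 μmol/L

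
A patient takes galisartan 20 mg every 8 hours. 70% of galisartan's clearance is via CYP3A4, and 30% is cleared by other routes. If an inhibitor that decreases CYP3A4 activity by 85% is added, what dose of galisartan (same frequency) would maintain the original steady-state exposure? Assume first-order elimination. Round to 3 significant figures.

8.10 mg

The CYP3A4 pathway (70% of clearance) is reduced to 0.15× activity: 0.7 × 0.15 = 0.105.
Non-CYP routes (30%) are unchanged.
New clearance relative to baseline: 0.105 + 0.3 = 0.405.
To maintain the same steady-state level, dose must scale with clearance: new dose = 20 × 0.405 = 8.10 mg.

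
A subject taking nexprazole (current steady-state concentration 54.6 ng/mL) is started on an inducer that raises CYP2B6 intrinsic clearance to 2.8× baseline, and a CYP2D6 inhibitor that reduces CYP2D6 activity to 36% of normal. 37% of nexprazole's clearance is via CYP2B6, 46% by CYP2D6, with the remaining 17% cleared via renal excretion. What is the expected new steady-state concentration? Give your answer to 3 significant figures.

39.8 ng/mL

The CYP2B6 pathway (37% of clearance) rises to 2.8× activity: 0.37 × 2.8 = 1.036.
The CYP2D6 pathway (46% of clearance) falls to 0.36× activity: 0.46 × 0.36 = 0.1656.
Non-CYP routes (17%) are unchanged.
Relative clearance = 1.036 + 0.1656 + 0.17 = 1.3716.
Dividing the baseline by the relative clearance: 54.6 / 1.3716 = 39.8 ng/mL.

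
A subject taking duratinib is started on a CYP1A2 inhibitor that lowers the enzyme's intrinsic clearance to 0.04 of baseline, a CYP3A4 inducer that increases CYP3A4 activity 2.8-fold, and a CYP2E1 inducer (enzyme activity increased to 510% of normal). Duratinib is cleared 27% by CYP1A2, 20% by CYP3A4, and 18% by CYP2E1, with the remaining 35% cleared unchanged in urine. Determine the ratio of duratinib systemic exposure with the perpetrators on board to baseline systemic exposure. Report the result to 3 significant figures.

0.544

CYP1A2: 0.27 × 0.04 = 0.0108
CYP3A4: 0.2 × 2.8 = 0.56
CYP2E1: 0.18 × 5.1 = 0.918
Other: 0.35 (unchanged)
CL_new/CL_old = 0.0108 + 0.56 + 0.918 + 0.35 = 1.8388.
Because systemic exposure varies inversely with clearance, the combined effect is 1 / 1.8388 = 0.544.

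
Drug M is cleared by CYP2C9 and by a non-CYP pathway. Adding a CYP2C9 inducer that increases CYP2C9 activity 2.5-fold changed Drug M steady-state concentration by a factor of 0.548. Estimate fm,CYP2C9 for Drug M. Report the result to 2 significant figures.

CL'/CL = 1 / 0.548 = 1.825
2.5·fm + (1 − fm) = 1.825
fm = (1.825 − 1) / (2.5 − 1) = 0.55

0.55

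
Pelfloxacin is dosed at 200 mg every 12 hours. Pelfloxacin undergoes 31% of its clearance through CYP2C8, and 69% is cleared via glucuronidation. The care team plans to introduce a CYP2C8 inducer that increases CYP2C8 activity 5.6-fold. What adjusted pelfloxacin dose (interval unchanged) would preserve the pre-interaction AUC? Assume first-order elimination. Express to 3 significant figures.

CYP2C8: 0.31 × 5.6 = 1.736
Other: 0.69 (unchanged)
Relative clearance = 1.736 + 0.69 = 2.426.
Exposure is unchanged when dose changes in proportion to clearance. New dose = 200 mg × 2.426 = 485 mg.

485 mg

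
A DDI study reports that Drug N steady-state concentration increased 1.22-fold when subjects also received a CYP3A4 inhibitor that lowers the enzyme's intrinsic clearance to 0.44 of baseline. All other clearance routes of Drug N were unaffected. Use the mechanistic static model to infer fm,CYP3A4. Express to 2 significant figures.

0.32

CL'/CL = 1 / 1.22 = 0.8197
0.44·fm + (1 − fm) = 0.8197
fm = (0.8197 − 1) / (0.44 − 1) = 0.32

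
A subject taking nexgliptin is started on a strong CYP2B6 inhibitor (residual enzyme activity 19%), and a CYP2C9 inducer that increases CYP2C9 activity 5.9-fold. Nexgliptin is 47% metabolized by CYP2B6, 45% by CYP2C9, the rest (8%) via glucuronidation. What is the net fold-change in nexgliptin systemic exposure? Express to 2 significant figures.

0.35

CYP2B6: 0.47 × 0.19 = 0.0893
CYP2C9: 0.45 × 5.9 = 2.655
Other: 0.08 (unchanged)
CL_new/CL_old = 0.0893 + 2.655 + 0.08 = 2.8243.
Net systemic exposure ratio = 1 / 2.8243 = 0.35.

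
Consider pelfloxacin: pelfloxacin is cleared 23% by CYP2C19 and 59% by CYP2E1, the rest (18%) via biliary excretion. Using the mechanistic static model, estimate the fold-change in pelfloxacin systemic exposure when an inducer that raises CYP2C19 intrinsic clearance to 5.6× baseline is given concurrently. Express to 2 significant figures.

0.49

The CYP2C19 pathway (23% of clearance) increases to 5.6× activity: 0.23 × 5.6 = 1.288.
CYP2E1 (59%) and the residual 18% are unaffected.
New clearance relative to baseline: 1.288 + 0.59 + 0.18 = 2.058.
Systemic exposure ratio = CL_old/CL_new = 1 / 2.058 = 0.49.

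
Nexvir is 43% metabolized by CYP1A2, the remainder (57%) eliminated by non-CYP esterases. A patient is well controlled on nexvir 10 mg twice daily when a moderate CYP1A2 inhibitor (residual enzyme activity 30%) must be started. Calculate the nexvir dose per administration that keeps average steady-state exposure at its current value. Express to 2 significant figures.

7.0 mg

The CYP1A2 pathway (43% of clearance) is reduced to 0.3× activity: 0.43 × 0.3 = 0.129.
Non-CYP routes (57%) are unchanged.
CL_new/CL_old = 0.129 + 0.57 = 0.699.
Css,avg = (dose rate)/CL, so holding Css fixed requires dose ∝ CL: 10 × 0.699 = 7.0 mg.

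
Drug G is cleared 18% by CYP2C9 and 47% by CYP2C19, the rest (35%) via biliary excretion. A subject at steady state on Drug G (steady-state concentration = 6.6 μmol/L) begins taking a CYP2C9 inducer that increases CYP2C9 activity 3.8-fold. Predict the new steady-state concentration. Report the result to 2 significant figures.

The CYP2C9 pathway (18% of clearance) increases to 3.8× activity: 0.18 × 3.8 = 0.684.
CYP2C19 (47%) and the residual 35% are unaffected.
Relative clearance = 0.684 + 0.47 + 0.35 = 1.504.
With dosing unchanged, steady-state concentration scales as 1/CL: 6.6 / 1.504 = 4.4 μmol/L.

4.4 μmol/L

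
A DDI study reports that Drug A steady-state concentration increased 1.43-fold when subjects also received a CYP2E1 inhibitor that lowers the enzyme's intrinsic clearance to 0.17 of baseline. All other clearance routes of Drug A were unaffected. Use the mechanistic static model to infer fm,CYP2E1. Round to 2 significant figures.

0.36

Write x for the fraction cleared via CYP2E1. The observed steady-state concentration change means clearance fell to 1/1.43 = 0.6993 of baseline.
Setting x·0.17 + (1 − x) = 0.6993 and solving: x = (0.6993 − 1)/(0.17 − 1) = 0.36.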